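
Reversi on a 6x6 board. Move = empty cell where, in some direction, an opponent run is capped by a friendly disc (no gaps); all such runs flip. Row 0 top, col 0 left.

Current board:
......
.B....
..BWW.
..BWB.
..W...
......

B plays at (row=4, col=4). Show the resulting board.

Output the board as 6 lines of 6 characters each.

Place B at (4,4); scan 8 dirs for brackets.
Dir NW: opp run (3,3) capped by B -> flip
Dir N: first cell 'B' (not opp) -> no flip
Dir NE: first cell '.' (not opp) -> no flip
Dir W: first cell '.' (not opp) -> no flip
Dir E: first cell '.' (not opp) -> no flip
Dir SW: first cell '.' (not opp) -> no flip
Dir S: first cell '.' (not opp) -> no flip
Dir SE: first cell '.' (not opp) -> no flip
All flips: (3,3)

Answer: ......
.B....
..BWW.
..BBB.
..W.B.
......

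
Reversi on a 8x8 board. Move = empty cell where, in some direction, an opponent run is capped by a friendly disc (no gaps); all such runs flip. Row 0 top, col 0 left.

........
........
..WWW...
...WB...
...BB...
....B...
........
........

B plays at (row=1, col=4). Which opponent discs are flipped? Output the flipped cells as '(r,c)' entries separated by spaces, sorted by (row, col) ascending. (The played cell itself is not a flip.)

Dir NW: first cell '.' (not opp) -> no flip
Dir N: first cell '.' (not opp) -> no flip
Dir NE: first cell '.' (not opp) -> no flip
Dir W: first cell '.' (not opp) -> no flip
Dir E: first cell '.' (not opp) -> no flip
Dir SW: opp run (2,3), next='.' -> no flip
Dir S: opp run (2,4) capped by B -> flip
Dir SE: first cell '.' (not opp) -> no flip

Answer: (2,4)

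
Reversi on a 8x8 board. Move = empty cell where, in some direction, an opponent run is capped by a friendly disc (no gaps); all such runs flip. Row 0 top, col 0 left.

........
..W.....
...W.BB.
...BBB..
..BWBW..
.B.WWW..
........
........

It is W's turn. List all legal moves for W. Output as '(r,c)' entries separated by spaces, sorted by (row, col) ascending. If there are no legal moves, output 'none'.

Answer: (1,5) (1,6) (1,7) (2,2) (2,4) (3,1) (4,1)

Derivation:
(1,4): no bracket -> illegal
(1,5): flips 2 -> legal
(1,6): flips 2 -> legal
(1,7): flips 3 -> legal
(2,2): flips 2 -> legal
(2,4): flips 2 -> legal
(2,7): no bracket -> illegal
(3,1): flips 1 -> legal
(3,2): no bracket -> illegal
(3,6): no bracket -> illegal
(3,7): no bracket -> illegal
(4,0): no bracket -> illegal
(4,1): flips 1 -> legal
(4,6): no bracket -> illegal
(5,0): no bracket -> illegal
(5,2): no bracket -> illegal
(6,0): no bracket -> illegal
(6,1): no bracket -> illegal
(6,2): no bracket -> illegal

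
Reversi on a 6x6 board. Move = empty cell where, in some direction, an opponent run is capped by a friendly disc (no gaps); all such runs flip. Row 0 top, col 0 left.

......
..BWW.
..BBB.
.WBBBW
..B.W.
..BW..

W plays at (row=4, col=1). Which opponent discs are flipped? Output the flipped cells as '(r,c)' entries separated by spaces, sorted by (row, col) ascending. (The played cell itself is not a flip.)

Answer: (2,3) (3,2)

Derivation:
Dir NW: first cell '.' (not opp) -> no flip
Dir N: first cell 'W' (not opp) -> no flip
Dir NE: opp run (3,2) (2,3) capped by W -> flip
Dir W: first cell '.' (not opp) -> no flip
Dir E: opp run (4,2), next='.' -> no flip
Dir SW: first cell '.' (not opp) -> no flip
Dir S: first cell '.' (not opp) -> no flip
Dir SE: opp run (5,2), next=edge -> no flip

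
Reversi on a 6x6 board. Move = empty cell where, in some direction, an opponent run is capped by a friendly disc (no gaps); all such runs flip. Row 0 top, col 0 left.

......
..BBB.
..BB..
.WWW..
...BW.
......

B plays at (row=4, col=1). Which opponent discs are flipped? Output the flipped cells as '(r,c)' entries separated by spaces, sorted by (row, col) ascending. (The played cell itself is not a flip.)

Dir NW: first cell '.' (not opp) -> no flip
Dir N: opp run (3,1), next='.' -> no flip
Dir NE: opp run (3,2) capped by B -> flip
Dir W: first cell '.' (not opp) -> no flip
Dir E: first cell '.' (not opp) -> no flip
Dir SW: first cell '.' (not opp) -> no flip
Dir S: first cell '.' (not opp) -> no flip
Dir SE: first cell '.' (not opp) -> no flip

Answer: (3,2)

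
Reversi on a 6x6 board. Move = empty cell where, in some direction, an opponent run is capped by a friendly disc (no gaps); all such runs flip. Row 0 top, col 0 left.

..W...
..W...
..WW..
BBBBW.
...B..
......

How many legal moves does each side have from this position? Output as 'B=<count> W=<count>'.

-- B to move --
(0,1): no bracket -> illegal
(0,3): no bracket -> illegal
(1,1): flips 1 -> legal
(1,3): flips 2 -> legal
(1,4): flips 1 -> legal
(2,1): no bracket -> illegal
(2,4): no bracket -> illegal
(2,5): flips 1 -> legal
(3,5): flips 1 -> legal
(4,4): no bracket -> illegal
(4,5): no bracket -> illegal
B mobility = 5
-- W to move --
(2,0): no bracket -> illegal
(2,1): no bracket -> illegal
(2,4): no bracket -> illegal
(4,0): flips 1 -> legal
(4,1): flips 1 -> legal
(4,2): flips 1 -> legal
(4,4): flips 1 -> legal
(5,2): flips 1 -> legal
(5,3): flips 2 -> legal
(5,4): no bracket -> illegal
W mobility = 6

Answer: B=5 W=6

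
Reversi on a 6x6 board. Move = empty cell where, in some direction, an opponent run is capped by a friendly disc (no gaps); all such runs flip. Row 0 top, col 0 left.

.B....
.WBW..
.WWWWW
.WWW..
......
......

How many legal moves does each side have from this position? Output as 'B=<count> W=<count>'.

Answer: B=6 W=2

Derivation:
-- B to move --
(0,0): no bracket -> illegal
(0,2): no bracket -> illegal
(0,3): no bracket -> illegal
(0,4): no bracket -> illegal
(1,0): flips 1 -> legal
(1,4): flips 1 -> legal
(1,5): no bracket -> illegal
(2,0): no bracket -> illegal
(3,0): flips 1 -> legal
(3,4): flips 1 -> legal
(3,5): no bracket -> illegal
(4,0): no bracket -> illegal
(4,1): flips 3 -> legal
(4,2): flips 2 -> legal
(4,3): no bracket -> illegal
(4,4): no bracket -> illegal
B mobility = 6
-- W to move --
(0,0): no bracket -> illegal
(0,2): flips 1 -> legal
(0,3): flips 1 -> legal
(1,0): no bracket -> illegal
W mobility = 2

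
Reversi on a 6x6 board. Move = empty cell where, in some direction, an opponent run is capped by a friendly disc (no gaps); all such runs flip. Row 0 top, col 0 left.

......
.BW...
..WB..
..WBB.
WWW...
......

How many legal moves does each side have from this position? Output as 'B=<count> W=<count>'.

-- B to move --
(0,1): flips 1 -> legal
(0,2): no bracket -> illegal
(0,3): no bracket -> illegal
(1,3): flips 1 -> legal
(2,1): flips 1 -> legal
(3,0): no bracket -> illegal
(3,1): flips 1 -> legal
(4,3): no bracket -> illegal
(5,0): flips 2 -> legal
(5,1): flips 1 -> legal
(5,2): no bracket -> illegal
(5,3): no bracket -> illegal
B mobility = 6
-- W to move --
(0,0): flips 1 -> legal
(0,1): no bracket -> illegal
(0,2): no bracket -> illegal
(1,0): flips 1 -> legal
(1,3): no bracket -> illegal
(1,4): flips 1 -> legal
(2,0): no bracket -> illegal
(2,1): no bracket -> illegal
(2,4): flips 2 -> legal
(2,5): no bracket -> illegal
(3,5): flips 2 -> legal
(4,3): no bracket -> illegal
(4,4): flips 1 -> legal
(4,5): flips 2 -> legal
W mobility = 7

Answer: B=6 W=7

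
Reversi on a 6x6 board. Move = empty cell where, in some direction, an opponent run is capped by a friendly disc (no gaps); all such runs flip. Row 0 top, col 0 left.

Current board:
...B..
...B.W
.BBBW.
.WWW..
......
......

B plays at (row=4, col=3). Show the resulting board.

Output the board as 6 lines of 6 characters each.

Place B at (4,3); scan 8 dirs for brackets.
Dir NW: opp run (3,2) capped by B -> flip
Dir N: opp run (3,3) capped by B -> flip
Dir NE: first cell '.' (not opp) -> no flip
Dir W: first cell '.' (not opp) -> no flip
Dir E: first cell '.' (not opp) -> no flip
Dir SW: first cell '.' (not opp) -> no flip
Dir S: first cell '.' (not opp) -> no flip
Dir SE: first cell '.' (not opp) -> no flip
All flips: (3,2) (3,3)

Answer: ...B..
...B.W
.BBBW.
.WBB..
...B..
......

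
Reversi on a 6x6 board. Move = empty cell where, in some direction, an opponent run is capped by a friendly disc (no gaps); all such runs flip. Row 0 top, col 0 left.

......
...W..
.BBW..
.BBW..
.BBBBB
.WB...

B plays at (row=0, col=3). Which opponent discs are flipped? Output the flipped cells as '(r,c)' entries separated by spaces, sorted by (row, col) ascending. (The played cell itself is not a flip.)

Dir NW: edge -> no flip
Dir N: edge -> no flip
Dir NE: edge -> no flip
Dir W: first cell '.' (not opp) -> no flip
Dir E: first cell '.' (not opp) -> no flip
Dir SW: first cell '.' (not opp) -> no flip
Dir S: opp run (1,3) (2,3) (3,3) capped by B -> flip
Dir SE: first cell '.' (not opp) -> no flip

Answer: (1,3) (2,3) (3,3)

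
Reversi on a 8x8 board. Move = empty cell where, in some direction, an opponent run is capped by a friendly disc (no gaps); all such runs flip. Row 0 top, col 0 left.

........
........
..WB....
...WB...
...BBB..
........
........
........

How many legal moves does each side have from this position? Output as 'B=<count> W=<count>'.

-- B to move --
(1,1): flips 2 -> legal
(1,2): no bracket -> illegal
(1,3): no bracket -> illegal
(2,1): flips 1 -> legal
(2,4): no bracket -> illegal
(3,1): no bracket -> illegal
(3,2): flips 1 -> legal
(4,2): no bracket -> illegal
B mobility = 3
-- W to move --
(1,2): no bracket -> illegal
(1,3): flips 1 -> legal
(1,4): no bracket -> illegal
(2,4): flips 1 -> legal
(2,5): no bracket -> illegal
(3,2): no bracket -> illegal
(3,5): flips 1 -> legal
(3,6): no bracket -> illegal
(4,2): no bracket -> illegal
(4,6): no bracket -> illegal
(5,2): no bracket -> illegal
(5,3): flips 1 -> legal
(5,4): no bracket -> illegal
(5,5): flips 1 -> legal
(5,6): no bracket -> illegal
W mobility = 5

Answer: B=3 W=5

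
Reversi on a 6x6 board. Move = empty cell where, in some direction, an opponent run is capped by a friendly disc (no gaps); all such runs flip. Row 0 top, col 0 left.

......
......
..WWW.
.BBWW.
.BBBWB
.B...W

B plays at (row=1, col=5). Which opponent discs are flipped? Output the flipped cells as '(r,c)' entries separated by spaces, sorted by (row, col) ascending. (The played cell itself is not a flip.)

Answer: (2,4) (3,3)

Derivation:
Dir NW: first cell '.' (not opp) -> no flip
Dir N: first cell '.' (not opp) -> no flip
Dir NE: edge -> no flip
Dir W: first cell '.' (not opp) -> no flip
Dir E: edge -> no flip
Dir SW: opp run (2,4) (3,3) capped by B -> flip
Dir S: first cell '.' (not opp) -> no flip
Dir SE: edge -> no flip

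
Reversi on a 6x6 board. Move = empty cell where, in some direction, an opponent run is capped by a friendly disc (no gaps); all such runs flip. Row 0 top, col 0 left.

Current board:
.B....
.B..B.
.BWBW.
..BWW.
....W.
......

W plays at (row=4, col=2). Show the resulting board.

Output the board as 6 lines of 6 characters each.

Answer: .B....
.B..B.
.BWBW.
..WWW.
..W.W.
......

Derivation:
Place W at (4,2); scan 8 dirs for brackets.
Dir NW: first cell '.' (not opp) -> no flip
Dir N: opp run (3,2) capped by W -> flip
Dir NE: first cell 'W' (not opp) -> no flip
Dir W: first cell '.' (not opp) -> no flip
Dir E: first cell '.' (not opp) -> no flip
Dir SW: first cell '.' (not opp) -> no flip
Dir S: first cell '.' (not opp) -> no flip
Dir SE: first cell '.' (not opp) -> no flip
All flips: (3,2)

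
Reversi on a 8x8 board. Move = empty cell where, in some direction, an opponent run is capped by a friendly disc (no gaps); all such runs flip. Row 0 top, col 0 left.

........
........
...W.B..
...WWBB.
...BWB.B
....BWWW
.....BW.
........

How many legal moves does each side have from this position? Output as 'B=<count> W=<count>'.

Answer: B=6 W=11

Derivation:
-- B to move --
(1,2): flips 2 -> legal
(1,3): flips 2 -> legal
(1,4): no bracket -> illegal
(2,2): no bracket -> illegal
(2,4): flips 2 -> legal
(3,2): flips 2 -> legal
(4,2): no bracket -> illegal
(4,6): no bracket -> illegal
(5,3): flips 1 -> legal
(6,4): no bracket -> illegal
(6,7): flips 3 -> legal
(7,5): no bracket -> illegal
(7,6): no bracket -> illegal
(7,7): no bracket -> illegal
B mobility = 6
-- W to move --
(1,4): no bracket -> illegal
(1,5): flips 3 -> legal
(1,6): flips 1 -> legal
(2,4): no bracket -> illegal
(2,6): flips 1 -> legal
(2,7): no bracket -> illegal
(3,2): no bracket -> illegal
(3,7): flips 3 -> legal
(4,2): flips 1 -> legal
(4,6): flips 1 -> legal
(5,2): flips 1 -> legal
(5,3): flips 2 -> legal
(6,3): no bracket -> illegal
(6,4): flips 2 -> legal
(7,4): flips 1 -> legal
(7,5): flips 1 -> legal
(7,6): no bracket -> illegal
W mobility = 11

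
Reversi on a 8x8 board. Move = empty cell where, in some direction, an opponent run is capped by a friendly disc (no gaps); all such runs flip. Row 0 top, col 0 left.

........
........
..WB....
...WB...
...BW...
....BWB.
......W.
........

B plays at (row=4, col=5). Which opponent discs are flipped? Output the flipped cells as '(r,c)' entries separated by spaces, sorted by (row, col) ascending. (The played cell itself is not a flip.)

Dir NW: first cell 'B' (not opp) -> no flip
Dir N: first cell '.' (not opp) -> no flip
Dir NE: first cell '.' (not opp) -> no flip
Dir W: opp run (4,4) capped by B -> flip
Dir E: first cell '.' (not opp) -> no flip
Dir SW: first cell 'B' (not opp) -> no flip
Dir S: opp run (5,5), next='.' -> no flip
Dir SE: first cell 'B' (not opp) -> no flip

Answer: (4,4)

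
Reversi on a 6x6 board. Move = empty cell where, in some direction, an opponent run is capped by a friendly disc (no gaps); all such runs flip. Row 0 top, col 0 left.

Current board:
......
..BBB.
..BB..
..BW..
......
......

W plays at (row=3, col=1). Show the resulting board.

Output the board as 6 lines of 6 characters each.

Place W at (3,1); scan 8 dirs for brackets.
Dir NW: first cell '.' (not opp) -> no flip
Dir N: first cell '.' (not opp) -> no flip
Dir NE: opp run (2,2) (1,3), next='.' -> no flip
Dir W: first cell '.' (not opp) -> no flip
Dir E: opp run (3,2) capped by W -> flip
Dir SW: first cell '.' (not opp) -> no flip
Dir S: first cell '.' (not opp) -> no flip
Dir SE: first cell '.' (not opp) -> no flip
All flips: (3,2)

Answer: ......
..BBB.
..BB..
.WWW..
......
......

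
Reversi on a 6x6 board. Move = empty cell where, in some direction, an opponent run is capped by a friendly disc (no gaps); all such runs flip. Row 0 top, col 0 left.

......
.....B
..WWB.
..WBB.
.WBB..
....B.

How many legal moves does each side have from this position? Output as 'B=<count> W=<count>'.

-- B to move --
(1,1): flips 1 -> legal
(1,2): flips 3 -> legal
(1,3): flips 1 -> legal
(1,4): no bracket -> illegal
(2,1): flips 3 -> legal
(3,0): no bracket -> illegal
(3,1): flips 1 -> legal
(4,0): flips 1 -> legal
(5,0): no bracket -> illegal
(5,1): no bracket -> illegal
(5,2): no bracket -> illegal
B mobility = 6
-- W to move --
(0,4): no bracket -> illegal
(0,5): no bracket -> illegal
(1,3): no bracket -> illegal
(1,4): no bracket -> illegal
(2,5): flips 1 -> legal
(3,1): no bracket -> illegal
(3,5): flips 2 -> legal
(4,4): flips 3 -> legal
(4,5): flips 1 -> legal
(5,1): no bracket -> illegal
(5,2): flips 1 -> legal
(5,3): flips 2 -> legal
(5,5): no bracket -> illegal
W mobility = 6

Answer: B=6 W=6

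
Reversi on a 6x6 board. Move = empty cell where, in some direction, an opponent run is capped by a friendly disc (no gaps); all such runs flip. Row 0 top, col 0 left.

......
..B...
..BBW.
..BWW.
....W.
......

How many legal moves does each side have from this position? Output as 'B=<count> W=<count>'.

-- B to move --
(1,3): no bracket -> illegal
(1,4): no bracket -> illegal
(1,5): no bracket -> illegal
(2,5): flips 1 -> legal
(3,5): flips 2 -> legal
(4,2): no bracket -> illegal
(4,3): flips 1 -> legal
(4,5): flips 1 -> legal
(5,3): no bracket -> illegal
(5,4): no bracket -> illegal
(5,5): flips 2 -> legal
B mobility = 5
-- W to move --
(0,1): flips 2 -> legal
(0,2): no bracket -> illegal
(0,3): no bracket -> illegal
(1,1): flips 1 -> legal
(1,3): flips 1 -> legal
(1,4): no bracket -> illegal
(2,1): flips 2 -> legal
(3,1): flips 1 -> legal
(4,1): no bracket -> illegal
(4,2): no bracket -> illegal
(4,3): no bracket -> illegal
W mobility = 5

Answer: B=5 W=5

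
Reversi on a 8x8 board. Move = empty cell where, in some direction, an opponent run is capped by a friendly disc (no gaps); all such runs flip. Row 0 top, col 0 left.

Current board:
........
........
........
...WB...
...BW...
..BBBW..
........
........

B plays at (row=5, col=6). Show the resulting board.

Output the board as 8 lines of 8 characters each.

Answer: ........
........
........
...WB...
...BW...
..BBBBB.
........
........

Derivation:
Place B at (5,6); scan 8 dirs for brackets.
Dir NW: first cell '.' (not opp) -> no flip
Dir N: first cell '.' (not opp) -> no flip
Dir NE: first cell '.' (not opp) -> no flip
Dir W: opp run (5,5) capped by B -> flip
Dir E: first cell '.' (not opp) -> no flip
Dir SW: first cell '.' (not opp) -> no flip
Dir S: first cell '.' (not opp) -> no flip
Dir SE: first cell '.' (not opp) -> no flip
All flips: (5,5)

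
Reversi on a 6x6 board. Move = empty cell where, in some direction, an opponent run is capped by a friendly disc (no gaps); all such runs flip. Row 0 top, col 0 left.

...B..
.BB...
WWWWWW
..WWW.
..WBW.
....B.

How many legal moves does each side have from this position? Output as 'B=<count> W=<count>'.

Answer: B=9 W=5

Derivation:
-- B to move --
(1,0): flips 2 -> legal
(1,3): flips 2 -> legal
(1,4): flips 3 -> legal
(1,5): no bracket -> illegal
(3,0): flips 1 -> legal
(3,1): flips 1 -> legal
(3,5): no bracket -> illegal
(4,1): flips 1 -> legal
(4,5): flips 3 -> legal
(5,1): no bracket -> illegal
(5,2): flips 3 -> legal
(5,3): no bracket -> illegal
(5,5): flips 3 -> legal
B mobility = 9
-- W to move --
(0,0): flips 1 -> legal
(0,1): flips 2 -> legal
(0,2): flips 2 -> legal
(0,4): no bracket -> illegal
(1,0): no bracket -> illegal
(1,3): no bracket -> illegal
(1,4): no bracket -> illegal
(4,5): no bracket -> illegal
(5,2): flips 1 -> legal
(5,3): flips 1 -> legal
(5,5): no bracket -> illegal
W mobility = 5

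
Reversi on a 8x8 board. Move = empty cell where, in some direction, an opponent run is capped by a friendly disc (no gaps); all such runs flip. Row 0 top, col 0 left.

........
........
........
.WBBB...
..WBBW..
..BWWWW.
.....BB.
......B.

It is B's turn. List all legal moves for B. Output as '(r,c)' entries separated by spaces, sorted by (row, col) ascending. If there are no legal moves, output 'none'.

(2,0): no bracket -> illegal
(2,1): no bracket -> illegal
(2,2): no bracket -> illegal
(3,0): flips 1 -> legal
(3,5): flips 2 -> legal
(3,6): no bracket -> illegal
(4,0): no bracket -> illegal
(4,1): flips 1 -> legal
(4,6): flips 2 -> legal
(4,7): flips 1 -> legal
(5,1): flips 1 -> legal
(5,7): flips 4 -> legal
(6,2): flips 1 -> legal
(6,3): flips 1 -> legal
(6,4): flips 1 -> legal
(6,7): flips 2 -> legal

Answer: (3,0) (3,5) (4,1) (4,6) (4,7) (5,1) (5,7) (6,2) (6,3) (6,4) (6,7)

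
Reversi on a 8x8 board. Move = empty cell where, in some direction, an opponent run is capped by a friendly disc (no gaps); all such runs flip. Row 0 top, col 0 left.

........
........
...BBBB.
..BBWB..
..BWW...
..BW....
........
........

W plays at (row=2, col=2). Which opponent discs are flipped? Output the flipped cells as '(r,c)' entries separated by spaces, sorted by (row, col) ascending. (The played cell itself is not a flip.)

Dir NW: first cell '.' (not opp) -> no flip
Dir N: first cell '.' (not opp) -> no flip
Dir NE: first cell '.' (not opp) -> no flip
Dir W: first cell '.' (not opp) -> no flip
Dir E: opp run (2,3) (2,4) (2,5) (2,6), next='.' -> no flip
Dir SW: first cell '.' (not opp) -> no flip
Dir S: opp run (3,2) (4,2) (5,2), next='.' -> no flip
Dir SE: opp run (3,3) capped by W -> flip

Answer: (3,3)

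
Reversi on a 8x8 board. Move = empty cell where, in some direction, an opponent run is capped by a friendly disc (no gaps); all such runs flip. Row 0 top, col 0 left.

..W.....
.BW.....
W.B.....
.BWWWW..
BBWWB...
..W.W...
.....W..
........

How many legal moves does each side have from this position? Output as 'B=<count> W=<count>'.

-- B to move --
(0,1): no bracket -> illegal
(0,3): no bracket -> illegal
(1,0): no bracket -> illegal
(1,3): flips 1 -> legal
(2,1): no bracket -> illegal
(2,3): flips 1 -> legal
(2,4): flips 1 -> legal
(2,5): no bracket -> illegal
(2,6): flips 1 -> legal
(3,0): no bracket -> illegal
(3,6): flips 4 -> legal
(4,5): no bracket -> illegal
(4,6): no bracket -> illegal
(5,1): no bracket -> illegal
(5,3): flips 1 -> legal
(5,5): no bracket -> illegal
(5,6): no bracket -> illegal
(6,1): no bracket -> illegal
(6,2): flips 3 -> legal
(6,3): flips 1 -> legal
(6,4): flips 1 -> legal
(6,6): no bracket -> illegal
(7,4): no bracket -> illegal
(7,5): no bracket -> illegal
(7,6): no bracket -> illegal
B mobility = 9
-- W to move --
(0,0): flips 2 -> legal
(0,1): no bracket -> illegal
(1,0): flips 1 -> legal
(1,3): no bracket -> illegal
(2,1): no bracket -> illegal
(2,3): no bracket -> illegal
(3,0): flips 2 -> legal
(4,5): flips 1 -> legal
(5,0): flips 1 -> legal
(5,1): no bracket -> illegal
(5,3): flips 1 -> legal
(5,5): flips 1 -> legal
W mobility = 7

Answer: B=9 W=7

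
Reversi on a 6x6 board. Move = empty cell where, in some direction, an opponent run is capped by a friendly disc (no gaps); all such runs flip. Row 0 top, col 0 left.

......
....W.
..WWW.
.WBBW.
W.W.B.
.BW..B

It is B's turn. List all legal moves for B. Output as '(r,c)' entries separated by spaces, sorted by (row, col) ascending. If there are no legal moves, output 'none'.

(0,3): no bracket -> illegal
(0,4): flips 3 -> legal
(0,5): flips 2 -> legal
(1,1): flips 1 -> legal
(1,2): flips 1 -> legal
(1,3): flips 1 -> legal
(1,5): flips 1 -> legal
(2,0): no bracket -> illegal
(2,1): no bracket -> illegal
(2,5): no bracket -> illegal
(3,0): flips 1 -> legal
(3,5): flips 1 -> legal
(4,1): no bracket -> illegal
(4,3): no bracket -> illegal
(4,5): no bracket -> illegal
(5,0): no bracket -> illegal
(5,3): flips 1 -> legal

Answer: (0,4) (0,5) (1,1) (1,2) (1,3) (1,5) (3,0) (3,5) (5,3)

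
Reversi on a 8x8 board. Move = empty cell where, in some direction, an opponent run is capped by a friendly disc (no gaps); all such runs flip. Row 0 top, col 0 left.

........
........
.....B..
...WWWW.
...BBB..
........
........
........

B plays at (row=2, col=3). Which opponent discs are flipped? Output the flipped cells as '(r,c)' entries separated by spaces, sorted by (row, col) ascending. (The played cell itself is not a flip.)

Dir NW: first cell '.' (not opp) -> no flip
Dir N: first cell '.' (not opp) -> no flip
Dir NE: first cell '.' (not opp) -> no flip
Dir W: first cell '.' (not opp) -> no flip
Dir E: first cell '.' (not opp) -> no flip
Dir SW: first cell '.' (not opp) -> no flip
Dir S: opp run (3,3) capped by B -> flip
Dir SE: opp run (3,4) capped by B -> flip

Answer: (3,3) (3,4)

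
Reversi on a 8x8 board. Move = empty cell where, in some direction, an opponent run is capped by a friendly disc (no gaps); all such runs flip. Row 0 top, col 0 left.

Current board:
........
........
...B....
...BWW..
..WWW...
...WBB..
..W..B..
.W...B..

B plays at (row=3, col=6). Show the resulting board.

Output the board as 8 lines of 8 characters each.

Answer: ........
........
...B....
...BBBB.
..WWW...
...WBB..
..W..B..
.W...B..

Derivation:
Place B at (3,6); scan 8 dirs for brackets.
Dir NW: first cell '.' (not opp) -> no flip
Dir N: first cell '.' (not opp) -> no flip
Dir NE: first cell '.' (not opp) -> no flip
Dir W: opp run (3,5) (3,4) capped by B -> flip
Dir E: first cell '.' (not opp) -> no flip
Dir SW: first cell '.' (not opp) -> no flip
Dir S: first cell '.' (not opp) -> no flip
Dir SE: first cell '.' (not opp) -> no flip
All flips: (3,4) (3,5)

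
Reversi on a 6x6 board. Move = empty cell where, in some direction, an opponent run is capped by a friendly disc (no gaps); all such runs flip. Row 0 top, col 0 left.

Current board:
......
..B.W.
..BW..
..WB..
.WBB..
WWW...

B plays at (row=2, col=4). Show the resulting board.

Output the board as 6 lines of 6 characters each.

Answer: ......
..B.W.
..BBB.
..WB..
.WBB..
WWW...

Derivation:
Place B at (2,4); scan 8 dirs for brackets.
Dir NW: first cell '.' (not opp) -> no flip
Dir N: opp run (1,4), next='.' -> no flip
Dir NE: first cell '.' (not opp) -> no flip
Dir W: opp run (2,3) capped by B -> flip
Dir E: first cell '.' (not opp) -> no flip
Dir SW: first cell 'B' (not opp) -> no flip
Dir S: first cell '.' (not opp) -> no flip
Dir SE: first cell '.' (not opp) -> no flip
All flips: (2,3)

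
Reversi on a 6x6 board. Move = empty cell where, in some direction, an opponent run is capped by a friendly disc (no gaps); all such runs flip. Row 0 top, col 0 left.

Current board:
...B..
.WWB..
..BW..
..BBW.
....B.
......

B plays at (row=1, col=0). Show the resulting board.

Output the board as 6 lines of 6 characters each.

Answer: ...B..
BBBB..
..BW..
..BBW.
....B.
......

Derivation:
Place B at (1,0); scan 8 dirs for brackets.
Dir NW: edge -> no flip
Dir N: first cell '.' (not opp) -> no flip
Dir NE: first cell '.' (not opp) -> no flip
Dir W: edge -> no flip
Dir E: opp run (1,1) (1,2) capped by B -> flip
Dir SW: edge -> no flip
Dir S: first cell '.' (not opp) -> no flip
Dir SE: first cell '.' (not opp) -> no flip
All flips: (1,1) (1,2)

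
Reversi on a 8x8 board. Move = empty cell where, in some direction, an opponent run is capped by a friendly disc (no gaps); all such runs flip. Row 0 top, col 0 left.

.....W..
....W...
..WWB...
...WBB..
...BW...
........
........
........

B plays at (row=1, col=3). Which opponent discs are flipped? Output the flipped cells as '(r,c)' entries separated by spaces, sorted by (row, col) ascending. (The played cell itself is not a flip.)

Dir NW: first cell '.' (not opp) -> no flip
Dir N: first cell '.' (not opp) -> no flip
Dir NE: first cell '.' (not opp) -> no flip
Dir W: first cell '.' (not opp) -> no flip
Dir E: opp run (1,4), next='.' -> no flip
Dir SW: opp run (2,2), next='.' -> no flip
Dir S: opp run (2,3) (3,3) capped by B -> flip
Dir SE: first cell 'B' (not opp) -> no flip

Answer: (2,3) (3,3)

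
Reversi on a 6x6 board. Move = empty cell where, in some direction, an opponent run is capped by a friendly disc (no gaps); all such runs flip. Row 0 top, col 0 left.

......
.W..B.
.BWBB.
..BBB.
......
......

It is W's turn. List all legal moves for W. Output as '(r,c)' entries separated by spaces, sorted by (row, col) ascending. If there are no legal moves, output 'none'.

(0,3): no bracket -> illegal
(0,4): no bracket -> illegal
(0,5): no bracket -> illegal
(1,0): no bracket -> illegal
(1,2): no bracket -> illegal
(1,3): no bracket -> illegal
(1,5): no bracket -> illegal
(2,0): flips 1 -> legal
(2,5): flips 2 -> legal
(3,0): no bracket -> illegal
(3,1): flips 1 -> legal
(3,5): no bracket -> illegal
(4,1): no bracket -> illegal
(4,2): flips 1 -> legal
(4,3): no bracket -> illegal
(4,4): flips 1 -> legal
(4,5): no bracket -> illegal

Answer: (2,0) (2,5) (3,1) (4,2) (4,4)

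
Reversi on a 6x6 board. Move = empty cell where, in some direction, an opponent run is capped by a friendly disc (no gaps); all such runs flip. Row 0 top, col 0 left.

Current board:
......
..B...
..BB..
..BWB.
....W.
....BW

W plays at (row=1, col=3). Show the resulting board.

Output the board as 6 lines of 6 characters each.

Answer: ......
..BW..
..BW..
..BWB.
....W.
....BW

Derivation:
Place W at (1,3); scan 8 dirs for brackets.
Dir NW: first cell '.' (not opp) -> no flip
Dir N: first cell '.' (not opp) -> no flip
Dir NE: first cell '.' (not opp) -> no flip
Dir W: opp run (1,2), next='.' -> no flip
Dir E: first cell '.' (not opp) -> no flip
Dir SW: opp run (2,2), next='.' -> no flip
Dir S: opp run (2,3) capped by W -> flip
Dir SE: first cell '.' (not opp) -> no flip
All flips: (2,3)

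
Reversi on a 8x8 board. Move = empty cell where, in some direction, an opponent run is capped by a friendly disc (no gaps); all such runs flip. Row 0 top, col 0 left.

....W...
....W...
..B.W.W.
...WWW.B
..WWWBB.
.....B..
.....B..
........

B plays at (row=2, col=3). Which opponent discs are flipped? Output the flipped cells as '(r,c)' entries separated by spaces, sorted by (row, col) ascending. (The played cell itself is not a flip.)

Answer: (3,4)

Derivation:
Dir NW: first cell '.' (not opp) -> no flip
Dir N: first cell '.' (not opp) -> no flip
Dir NE: opp run (1,4), next='.' -> no flip
Dir W: first cell 'B' (not opp) -> no flip
Dir E: opp run (2,4), next='.' -> no flip
Dir SW: first cell '.' (not opp) -> no flip
Dir S: opp run (3,3) (4,3), next='.' -> no flip
Dir SE: opp run (3,4) capped by B -> flip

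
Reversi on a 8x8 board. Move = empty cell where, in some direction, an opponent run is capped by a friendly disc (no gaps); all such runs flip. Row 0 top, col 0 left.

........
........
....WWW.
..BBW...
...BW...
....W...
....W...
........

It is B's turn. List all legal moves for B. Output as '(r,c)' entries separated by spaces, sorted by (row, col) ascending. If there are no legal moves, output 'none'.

(1,3): no bracket -> illegal
(1,4): no bracket -> illegal
(1,5): flips 1 -> legal
(1,6): flips 2 -> legal
(1,7): no bracket -> illegal
(2,3): no bracket -> illegal
(2,7): no bracket -> illegal
(3,5): flips 1 -> legal
(3,6): no bracket -> illegal
(3,7): no bracket -> illegal
(4,5): flips 1 -> legal
(5,3): no bracket -> illegal
(5,5): flips 1 -> legal
(6,3): no bracket -> illegal
(6,5): flips 1 -> legal
(7,3): no bracket -> illegal
(7,4): no bracket -> illegal
(7,5): no bracket -> illegal

Answer: (1,5) (1,6) (3,5) (4,5) (5,5) (6,5)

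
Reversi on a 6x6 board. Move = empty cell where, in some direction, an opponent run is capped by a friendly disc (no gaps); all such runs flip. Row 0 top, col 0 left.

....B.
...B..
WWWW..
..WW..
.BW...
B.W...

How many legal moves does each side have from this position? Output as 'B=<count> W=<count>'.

-- B to move --
(1,0): no bracket -> illegal
(1,1): no bracket -> illegal
(1,2): no bracket -> illegal
(1,4): flips 2 -> legal
(2,4): no bracket -> illegal
(3,0): no bracket -> illegal
(3,1): flips 1 -> legal
(3,4): no bracket -> illegal
(4,3): flips 3 -> legal
(4,4): no bracket -> illegal
(5,1): no bracket -> illegal
(5,3): no bracket -> illegal
B mobility = 3
-- W to move --
(0,2): no bracket -> illegal
(0,3): flips 1 -> legal
(0,5): no bracket -> illegal
(1,2): no bracket -> illegal
(1,4): no bracket -> illegal
(1,5): no bracket -> illegal
(2,4): no bracket -> illegal
(3,0): flips 1 -> legal
(3,1): no bracket -> illegal
(4,0): flips 1 -> legal
(5,1): no bracket -> illegal
W mobility = 3

Answer: B=3 W=3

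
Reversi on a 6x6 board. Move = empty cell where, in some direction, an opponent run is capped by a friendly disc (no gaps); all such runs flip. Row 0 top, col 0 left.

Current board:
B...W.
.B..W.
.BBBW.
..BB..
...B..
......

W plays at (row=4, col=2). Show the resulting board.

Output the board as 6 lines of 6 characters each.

Place W at (4,2); scan 8 dirs for brackets.
Dir NW: first cell '.' (not opp) -> no flip
Dir N: opp run (3,2) (2,2), next='.' -> no flip
Dir NE: opp run (3,3) capped by W -> flip
Dir W: first cell '.' (not opp) -> no flip
Dir E: opp run (4,3), next='.' -> no flip
Dir SW: first cell '.' (not opp) -> no flip
Dir S: first cell '.' (not opp) -> no flip
Dir SE: first cell '.' (not opp) -> no flip
All flips: (3,3)

Answer: B...W.
.B..W.
.BBBW.
..BW..
..WB..
......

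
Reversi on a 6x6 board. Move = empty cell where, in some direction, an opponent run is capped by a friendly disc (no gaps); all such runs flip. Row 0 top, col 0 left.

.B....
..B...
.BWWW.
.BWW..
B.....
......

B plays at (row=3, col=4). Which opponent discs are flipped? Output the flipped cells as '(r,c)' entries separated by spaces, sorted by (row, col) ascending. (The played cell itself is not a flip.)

Dir NW: opp run (2,3) capped by B -> flip
Dir N: opp run (2,4), next='.' -> no flip
Dir NE: first cell '.' (not opp) -> no flip
Dir W: opp run (3,3) (3,2) capped by B -> flip
Dir E: first cell '.' (not opp) -> no flip
Dir SW: first cell '.' (not opp) -> no flip
Dir S: first cell '.' (not opp) -> no flip
Dir SE: first cell '.' (not opp) -> no flip

Answer: (2,3) (3,2) (3,3)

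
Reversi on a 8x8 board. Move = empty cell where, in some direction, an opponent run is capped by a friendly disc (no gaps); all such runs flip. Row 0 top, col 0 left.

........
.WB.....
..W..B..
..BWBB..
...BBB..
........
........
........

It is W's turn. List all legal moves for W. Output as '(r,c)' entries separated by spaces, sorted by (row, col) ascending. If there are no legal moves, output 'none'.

(0,1): no bracket -> illegal
(0,2): flips 1 -> legal
(0,3): no bracket -> illegal
(1,3): flips 1 -> legal
(1,4): no bracket -> illegal
(1,5): no bracket -> illegal
(1,6): no bracket -> illegal
(2,1): no bracket -> illegal
(2,3): no bracket -> illegal
(2,4): no bracket -> illegal
(2,6): no bracket -> illegal
(3,1): flips 1 -> legal
(3,6): flips 2 -> legal
(4,1): no bracket -> illegal
(4,2): flips 1 -> legal
(4,6): no bracket -> illegal
(5,2): no bracket -> illegal
(5,3): flips 1 -> legal
(5,4): no bracket -> illegal
(5,5): flips 1 -> legal
(5,6): no bracket -> illegal

Answer: (0,2) (1,3) (3,1) (3,6) (4,2) (5,3) (5,5)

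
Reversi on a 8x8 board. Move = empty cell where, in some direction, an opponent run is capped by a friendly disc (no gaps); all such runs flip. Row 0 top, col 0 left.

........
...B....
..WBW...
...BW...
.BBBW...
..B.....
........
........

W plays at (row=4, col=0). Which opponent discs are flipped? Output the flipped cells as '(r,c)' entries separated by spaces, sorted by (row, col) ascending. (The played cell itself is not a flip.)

Dir NW: edge -> no flip
Dir N: first cell '.' (not opp) -> no flip
Dir NE: first cell '.' (not opp) -> no flip
Dir W: edge -> no flip
Dir E: opp run (4,1) (4,2) (4,3) capped by W -> flip
Dir SW: edge -> no flip
Dir S: first cell '.' (not opp) -> no flip
Dir SE: first cell '.' (not opp) -> no flip

Answer: (4,1) (4,2) (4,3)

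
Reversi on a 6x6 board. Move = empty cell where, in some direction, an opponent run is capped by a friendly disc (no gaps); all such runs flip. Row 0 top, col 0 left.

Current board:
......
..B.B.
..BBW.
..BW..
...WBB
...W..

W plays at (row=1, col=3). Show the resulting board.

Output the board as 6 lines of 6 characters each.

Place W at (1,3); scan 8 dirs for brackets.
Dir NW: first cell '.' (not opp) -> no flip
Dir N: first cell '.' (not opp) -> no flip
Dir NE: first cell '.' (not opp) -> no flip
Dir W: opp run (1,2), next='.' -> no flip
Dir E: opp run (1,4), next='.' -> no flip
Dir SW: opp run (2,2), next='.' -> no flip
Dir S: opp run (2,3) capped by W -> flip
Dir SE: first cell 'W' (not opp) -> no flip
All flips: (2,3)

Answer: ......
..BWB.
..BWW.
..BW..
...WBB
...W..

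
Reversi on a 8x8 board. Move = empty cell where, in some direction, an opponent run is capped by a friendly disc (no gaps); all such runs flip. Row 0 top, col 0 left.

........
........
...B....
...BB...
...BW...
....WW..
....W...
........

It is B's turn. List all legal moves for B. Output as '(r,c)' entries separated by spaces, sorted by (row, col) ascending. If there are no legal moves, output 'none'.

Answer: (4,5) (6,5) (6,6) (7,4)

Derivation:
(3,5): no bracket -> illegal
(4,5): flips 1 -> legal
(4,6): no bracket -> illegal
(5,3): no bracket -> illegal
(5,6): no bracket -> illegal
(6,3): no bracket -> illegal
(6,5): flips 1 -> legal
(6,6): flips 2 -> legal
(7,3): no bracket -> illegal
(7,4): flips 3 -> legal
(7,5): no bracket -> illegal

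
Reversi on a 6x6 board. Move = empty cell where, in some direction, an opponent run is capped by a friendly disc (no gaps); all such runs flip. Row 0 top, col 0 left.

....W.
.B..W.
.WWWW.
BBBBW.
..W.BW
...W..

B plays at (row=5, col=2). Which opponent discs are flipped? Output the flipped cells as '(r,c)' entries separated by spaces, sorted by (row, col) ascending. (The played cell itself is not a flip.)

Dir NW: first cell '.' (not opp) -> no flip
Dir N: opp run (4,2) capped by B -> flip
Dir NE: first cell '.' (not opp) -> no flip
Dir W: first cell '.' (not opp) -> no flip
Dir E: opp run (5,3), next='.' -> no flip
Dir SW: edge -> no flip
Dir S: edge -> no flip
Dir SE: edge -> no flip

Answer: (4,2)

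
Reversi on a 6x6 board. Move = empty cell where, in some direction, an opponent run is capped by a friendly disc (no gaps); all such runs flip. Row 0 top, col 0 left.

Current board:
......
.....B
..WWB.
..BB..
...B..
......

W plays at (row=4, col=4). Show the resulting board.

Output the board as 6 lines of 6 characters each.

Place W at (4,4); scan 8 dirs for brackets.
Dir NW: opp run (3,3) capped by W -> flip
Dir N: first cell '.' (not opp) -> no flip
Dir NE: first cell '.' (not opp) -> no flip
Dir W: opp run (4,3), next='.' -> no flip
Dir E: first cell '.' (not opp) -> no flip
Dir SW: first cell '.' (not opp) -> no flip
Dir S: first cell '.' (not opp) -> no flip
Dir SE: first cell '.' (not opp) -> no flip
All flips: (3,3)

Answer: ......
.....B
..WWB.
..BW..
...BW.
......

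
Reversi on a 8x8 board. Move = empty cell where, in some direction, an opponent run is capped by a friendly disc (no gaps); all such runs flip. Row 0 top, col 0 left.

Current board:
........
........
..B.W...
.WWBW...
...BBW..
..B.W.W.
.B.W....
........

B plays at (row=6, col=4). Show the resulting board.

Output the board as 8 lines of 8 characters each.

Answer: ........
........
..B.W...
.WWBW...
...BBW..
..B.B.W.
.B.WB...
........

Derivation:
Place B at (6,4); scan 8 dirs for brackets.
Dir NW: first cell '.' (not opp) -> no flip
Dir N: opp run (5,4) capped by B -> flip
Dir NE: first cell '.' (not opp) -> no flip
Dir W: opp run (6,3), next='.' -> no flip
Dir E: first cell '.' (not opp) -> no flip
Dir SW: first cell '.' (not opp) -> no flip
Dir S: first cell '.' (not opp) -> no flip
Dir SE: first cell '.' (not opp) -> no flip
All flips: (5,4)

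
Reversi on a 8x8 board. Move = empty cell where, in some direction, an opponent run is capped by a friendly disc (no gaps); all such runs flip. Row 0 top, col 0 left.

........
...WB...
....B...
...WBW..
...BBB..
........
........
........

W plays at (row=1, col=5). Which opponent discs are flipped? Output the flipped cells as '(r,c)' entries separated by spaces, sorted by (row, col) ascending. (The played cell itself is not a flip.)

Answer: (1,4) (2,4)

Derivation:
Dir NW: first cell '.' (not opp) -> no flip
Dir N: first cell '.' (not opp) -> no flip
Dir NE: first cell '.' (not opp) -> no flip
Dir W: opp run (1,4) capped by W -> flip
Dir E: first cell '.' (not opp) -> no flip
Dir SW: opp run (2,4) capped by W -> flip
Dir S: first cell '.' (not opp) -> no flip
Dir SE: first cell '.' (not opp) -> no flip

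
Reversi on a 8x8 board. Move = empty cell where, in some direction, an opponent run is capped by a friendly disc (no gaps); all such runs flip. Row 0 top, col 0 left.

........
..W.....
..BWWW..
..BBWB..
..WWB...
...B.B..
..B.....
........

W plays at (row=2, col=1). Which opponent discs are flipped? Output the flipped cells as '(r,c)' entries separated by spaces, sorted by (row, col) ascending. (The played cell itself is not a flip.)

Answer: (2,2) (3,2)

Derivation:
Dir NW: first cell '.' (not opp) -> no flip
Dir N: first cell '.' (not opp) -> no flip
Dir NE: first cell 'W' (not opp) -> no flip
Dir W: first cell '.' (not opp) -> no flip
Dir E: opp run (2,2) capped by W -> flip
Dir SW: first cell '.' (not opp) -> no flip
Dir S: first cell '.' (not opp) -> no flip
Dir SE: opp run (3,2) capped by W -> flip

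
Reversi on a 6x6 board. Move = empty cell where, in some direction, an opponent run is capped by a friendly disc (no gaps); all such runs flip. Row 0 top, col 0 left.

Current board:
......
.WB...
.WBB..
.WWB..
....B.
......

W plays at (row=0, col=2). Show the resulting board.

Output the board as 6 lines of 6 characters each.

Place W at (0,2); scan 8 dirs for brackets.
Dir NW: edge -> no flip
Dir N: edge -> no flip
Dir NE: edge -> no flip
Dir W: first cell '.' (not opp) -> no flip
Dir E: first cell '.' (not opp) -> no flip
Dir SW: first cell 'W' (not opp) -> no flip
Dir S: opp run (1,2) (2,2) capped by W -> flip
Dir SE: first cell '.' (not opp) -> no flip
All flips: (1,2) (2,2)

Answer: ..W...
.WW...
.WWB..
.WWB..
....B.
......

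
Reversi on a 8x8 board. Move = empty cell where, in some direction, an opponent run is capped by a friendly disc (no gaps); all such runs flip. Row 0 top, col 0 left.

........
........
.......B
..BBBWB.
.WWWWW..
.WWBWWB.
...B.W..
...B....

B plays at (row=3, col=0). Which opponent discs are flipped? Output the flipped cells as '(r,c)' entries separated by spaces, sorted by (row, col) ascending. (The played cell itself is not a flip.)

Answer: (4,1) (5,2)

Derivation:
Dir NW: edge -> no flip
Dir N: first cell '.' (not opp) -> no flip
Dir NE: first cell '.' (not opp) -> no flip
Dir W: edge -> no flip
Dir E: first cell '.' (not opp) -> no flip
Dir SW: edge -> no flip
Dir S: first cell '.' (not opp) -> no flip
Dir SE: opp run (4,1) (5,2) capped by B -> flip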